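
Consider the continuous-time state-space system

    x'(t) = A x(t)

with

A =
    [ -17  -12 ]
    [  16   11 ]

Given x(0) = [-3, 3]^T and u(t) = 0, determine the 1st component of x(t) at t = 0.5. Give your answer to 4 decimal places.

-0.2463

det(sI - A) = s^2 - (tr A)s + det A, with tr A = (-17) + 11 = -6 and det A = (-17)·11 - (-12)·16 = -187 - (-192) = 5.
So p(s) = det(sI - A) = s^2 + 6s + 5.
Factor s^2 + 6s + 5: two numbers with sum -6 and product 5 are -1 and -5, so s^2 + 6s + 5 = (s + 1)(s + 5).
Hence p(s) = (s + 1) (s + 5), with roots -5, -1.
The eigenvalues -5, -1 are distinct and real, so A is diagonalisable and x(t) = e^{At} x(0) = V diag(e^{λ_i t}) V^{-1} x(0), where the columns of V are the eigenvectors.
λ = -5: A - (-5)I = [[-12, -12], [16, 16]]. Row 1 gives (-12)·v1 + (-12)·v2 = 0, so take v_1 = [1, -1]^T.
λ = -1: A - (-1)I = [[-16, -12], [16, 12]]. Row 1 gives (-16)·v1 + (-12)·v2 = 0, so take v_2 = [-3, 4]^T.
V = [v_1 v_2] = [[1, -3], [-1, 4]] has det V = 1, so V^{-1} = adj(V)/det V = [[4, 3], [1, 1]].
Modal coordinates z(0) = V^{-1} x(0): 4·(-3) + 3·3 = -3; 1·(-3) + 1·3 = 0; so z(0) = [-3, 0]^T.
x_1(t) = Σ_i (v_i)_1 · z_i(0) · e^{λ_i t} (row 1 of V times the modal terms).
x_1(0.5) = 1·(-3)·e^{-5·0.5} + (-3)·0·e^{-1·0.5} = (-3)·0.082085 + 0·0.606531 = -0.2463.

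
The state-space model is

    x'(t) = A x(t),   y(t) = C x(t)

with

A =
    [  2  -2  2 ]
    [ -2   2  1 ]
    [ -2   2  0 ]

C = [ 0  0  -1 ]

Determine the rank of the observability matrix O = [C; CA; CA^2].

CA = [[2, -2, 0]]
CA^2 = [[8, -8, 2]]
Observability matrix O = [C; CA; CA^2] = [[0, 0, -1], [2, -2, 0], [8, -8, 2]]
The columns c1, c2, c3 of O are linearly dependent: c1 + c2 = 0 (check each entry), so rank(O) ≤ 2.
The 2×2 minor from rows 1, 2, columns 1, 3 is 0·0 - (-1)·2 = 0 - (-2) = 2 ≠ 0, so rank(O) = 2.
rank(O) = 2 < n = 3, so the pair (A, C) is not completely observable.

2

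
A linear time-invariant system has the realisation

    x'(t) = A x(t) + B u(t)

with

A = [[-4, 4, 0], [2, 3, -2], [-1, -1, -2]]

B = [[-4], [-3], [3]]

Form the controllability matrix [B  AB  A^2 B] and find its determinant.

-6368

AB = [[4], [-23], [1]]
A^2B = [[-108], [-63], [17]]
Controllability matrix C = [B  AB  A^2B] = [[-4, 4, -108], [-3, -23, -63], [3, 1, 17]]
Expanding along the first row, det(C) = (-4)·((-23)·17 - (-63)·1) - 4·((-3)·17 - (-63)·3) + (-108)·((-3)·1 - (-23)·3) = (-4)·(-328) - 4·138 + (-108)·66 = -6368
Since det(C) ≠ 0, rank(C) = 3 and the system is completely controllable.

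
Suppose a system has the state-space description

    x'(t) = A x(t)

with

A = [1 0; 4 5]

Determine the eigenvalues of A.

1, 5

det(sI - A) = s^2 - (tr A)s + det A, with tr A = 1 + 5 = 6 and det A = 1·5 - 0·4 = 5 - 0 = 5.
So p(s) = det(sI - A) = s^2 - 6s + 5.
Factor s^2 - 6s + 5: two numbers with sum 6 and product 5 are 5 and 1, so s^2 - 6s + 5 = (s - 5)(s - 1).
Hence p(s) = (s - 5) (s - 1), with roots 1, 5.
At least one eigenvalue has non-negative real part, so the system is not asymptotically stable.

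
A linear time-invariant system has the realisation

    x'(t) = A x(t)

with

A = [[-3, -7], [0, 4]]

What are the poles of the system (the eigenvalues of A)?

-3, 4

det(sI - A) = s^2 - (tr A)s + det A, with tr A = (-3) + 4 = 1 and det A = (-3)·4 - (-7)·0 = -12 - 0 = -12.
So p(s) = det(sI - A) = s^2 - s - 12.
Factor s^2 - s - 12: two numbers with sum 1 and product -12 are 4 and -3, so s^2 - s - 12 = (s - 4)(s + 3).
Hence p(s) = (s - 4) (s + 3), with roots -3, 4.
At least one eigenvalue has non-negative real part, so the system is not asymptotically stable.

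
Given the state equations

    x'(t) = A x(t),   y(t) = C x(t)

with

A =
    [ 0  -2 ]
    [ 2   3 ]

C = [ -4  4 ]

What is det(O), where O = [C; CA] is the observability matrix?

CA = [[8, 20]]
Observability matrix O = [C; CA] = [[-4, 4], [8, 20]]
det(O) = (-4)·20 - 4·8 = -80 - 32 = -112
Since det(O) ≠ 0, rank(O) = 2 and the system is completely observable.

-112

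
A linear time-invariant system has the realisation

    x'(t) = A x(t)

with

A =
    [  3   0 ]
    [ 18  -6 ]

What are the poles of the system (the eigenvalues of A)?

-6, 3

det(sI - A) = s^2 - (tr A)s + det A, with tr A = 3 + (-6) = -3 and det A = 3·(-6) - 0·18 = -18 - 0 = -18.
So p(s) = det(sI - A) = s^2 + 3s - 18.
Factor s^2 + 3s - 18: two numbers with sum -3 and product -18 are 3 and -6, so s^2 + 3s - 18 = (s - 3)(s + 6).
Hence p(s) = (s - 3) (s + 6), with roots -6, 3.
At least one eigenvalue has non-negative real part, so the system is not asymptotically stable.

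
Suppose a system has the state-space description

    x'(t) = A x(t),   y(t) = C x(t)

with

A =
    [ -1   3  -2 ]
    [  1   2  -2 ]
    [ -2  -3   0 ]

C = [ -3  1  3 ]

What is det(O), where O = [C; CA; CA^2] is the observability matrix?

356

CA = [[-2, -16, 4]]
CA^2 = [[-22, -50, 36]]
Observability matrix O = [C; CA; CA^2] = [[-3, 1, 3], [-2, -16, 4], [-22, -50, 36]]
Expanding along the first row, det(O) = (-3)·((-16)·36 - 4·(-50)) - 1·((-2)·36 - 4·(-22)) + 3·((-2)·(-50) - (-16)·(-22)) = (-3)·(-376) - 1·16 + 3·(-252) = 356
Since det(O) ≠ 0, rank(O) = 3 and the system is completely observable.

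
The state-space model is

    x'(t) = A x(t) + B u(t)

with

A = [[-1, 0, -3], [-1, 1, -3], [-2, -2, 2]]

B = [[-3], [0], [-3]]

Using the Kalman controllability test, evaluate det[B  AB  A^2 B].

1296

AB = [[12], [12], [0]]
A^2B = [[-12], [0], [-48]]
Controllability matrix C = [B  AB  A^2B] = [[-3, 12, -12], [0, 12, 0], [-3, 0, -48]]
Expanding along the first row, det(C) = (-3)·(12·(-48) - 0·0) - 12·(0·(-48) - 0·(-3)) + (-12)·(0·0 - 12·(-3)) = (-3)·(-576) - 12·0 + (-12)·36 = 1296
Since det(C) ≠ 0, rank(C) = 3 and the system is completely controllable.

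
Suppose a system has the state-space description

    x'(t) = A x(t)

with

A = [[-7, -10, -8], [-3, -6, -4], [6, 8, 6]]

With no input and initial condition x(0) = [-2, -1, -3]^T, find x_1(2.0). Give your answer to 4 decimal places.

0.3589

det(sI - A) = s^3 - (tr A)s^2 + (M11 + M22 + M33)s - det A, where Mii is the 2×2 principal minor of A obtained by deleting row i and column i.
tr A = (-7) + (-6) + 6 = -7; M11 = (-6)·6 - (-4)·8 = -36 - (-32) = -4; M22 = (-7)·6 - (-8)·6 = -42 - (-48) = 6; M33 = (-7)·(-6) - (-10)·(-3) = 42 - 30 = 12; sum of minors = 14.
det A = (-7)·((-6)·6 - (-4)·8) - (-10)·((-3)·6 - (-4)·6) + (-8)·((-3)·8 - (-6)·6) = (-7)·(-4) - (-10)·6 + (-8)·12 = -8.
So p(s) = det(sI - A) = s^3 + 7s^2 + 14s + 8.
Rational-root test: any integer root divides 8. Testing small divisors, s = -1 works: p(-1) = -1 + 7 + (-14) + 8 = 0, so (s + 1) is a factor.
Dividing, p(s) = (s + 1)(s^2 + 6s + 8).
Factor s^2 + 6s + 8: two numbers with sum -6 and product 8 are -2 and -4, so s^2 + 6s + 8 = (s + 2)(s + 4).
Hence p(s) = (s + 1) (s + 2) (s + 4), with roots -4, -2, -1.
The eigenvalues -4, -2, -1 are distinct and real, so A is diagonalisable and x(t) = e^{At} x(0) = V diag(e^{λ_i t}) V^{-1} x(0), where the columns of V are the eigenvectors.
λ = -4: A - (-4)I = [[-3, -10, -8], [-3, -2, -4], [6, 8, 10]]. v must be orthogonal to every row; (row 1) × (row 2) = [24, 12, -24], so take v_1 = [2, 1, -2]^T.
λ = -2: A - (-2)I = [[-5, -10, -8], [-3, -4, -4], [6, 8, 8]]. v must be orthogonal to every row; (row 1) × (row 2) = [8, 4, -10], so take v_2 = [-4, -2, 5]^T.
λ = -1: A - (-1)I = [[-6, -10, -8], [-3, -5, -4], [6, 8, 7]]. v must be orthogonal to every row; (row 1) × (row 3) = [-6, -6, 12], so take v_3 = [-1, -1, 2]^T.
V = [v_1 v_2 v_3] = [[2, -4, -1], [1, -2, -1], [-2, 5, 2]] has det V = 1, so V^{-1} = adj(V)/det V = [[1, 3, 2], [0, 2, 1], [1, -2, 0]].
Modal coordinates z(0) = V^{-1} x(0): 1·(-2) + 3·(-1) + 2·(-3) = -11; 0·(-2) + 2·(-1) + 1·(-3) = -5; 1·(-2) + (-2)·(-1) + 0·(-3) = 0; so z(0) = [-11, -5, 0]^T.
x_1(t) = Σ_i (v_i)_1 · z_i(0) · e^{λ_i t} (row 1 of V times the modal terms).
x_1(2.0) = 2·(-11)·e^{-4·2.0} + (-4)·(-5)·e^{-2·2.0} + (-1)·0·e^{-1·2.0} = (-22)·0.000335 + 20·0.018316 + 0·0.135335 = 0.3589.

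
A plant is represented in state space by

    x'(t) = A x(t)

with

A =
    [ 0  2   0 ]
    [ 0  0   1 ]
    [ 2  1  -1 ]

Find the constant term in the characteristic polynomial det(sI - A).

-4

Expand det(sI - A) for the 3×3 matrix.
p(s) = s^3 + s^2 - s - 4.
(Check: constant term = det(-A) = (-1)^3 det A = -4; coefficient of s^2 = -tr A = 1.)
The constant term is -4.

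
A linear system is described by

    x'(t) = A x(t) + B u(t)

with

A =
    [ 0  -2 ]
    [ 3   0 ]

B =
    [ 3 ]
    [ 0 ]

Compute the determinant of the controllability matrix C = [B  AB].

AB = [[0], [9]]
Controllability matrix C = [B  AB] = [[3, 0], [0, 9]]
det(C) = 3·9 - 0·0 = 27 - 0 = 27
Since det(C) ≠ 0, rank(C) = 2 and the system is completely controllable.

27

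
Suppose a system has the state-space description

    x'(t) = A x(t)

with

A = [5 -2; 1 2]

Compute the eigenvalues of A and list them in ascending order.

det(sI - A) = s^2 - (tr A)s + det A, with tr A = 5 + 2 = 7 and det A = 5·2 - (-2)·1 = 10 - (-2) = 12.
So p(s) = det(sI - A) = s^2 - 7s + 12.
Factor s^2 - 7s + 12: two numbers with sum 7 and product 12 are 4 and 3, so s^2 - 7s + 12 = (s - 4)(s - 3).
Hence p(s) = (s - 4) (s - 3), with roots 3, 4.
At least one eigenvalue has non-negative real part, so the system is not asymptotically stable.

3, 4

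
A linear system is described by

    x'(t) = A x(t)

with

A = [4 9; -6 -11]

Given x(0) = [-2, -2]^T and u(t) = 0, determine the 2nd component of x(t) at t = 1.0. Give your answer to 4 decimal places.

1.0153

det(sI - A) = s^2 - (tr A)s + det A, with tr A = 4 + (-11) = -7 and det A = 4·(-11) - 9·(-6) = -44 - (-54) = 10.
So p(s) = det(sI - A) = s^2 + 7s + 10.
Factor s^2 + 7s + 10: two numbers with sum -7 and product 10 are -2 and -5, so s^2 + 7s + 10 = (s + 2)(s + 5).
Hence p(s) = (s + 2) (s + 5), with roots -5, -2.
The eigenvalues -5, -2 are distinct and real, so A is diagonalisable and x(t) = e^{At} x(0) = V diag(e^{λ_i t}) V^{-1} x(0), where the columns of V are the eigenvectors.
λ = -5: A - (-5)I = [[9, 9], [-6, -6]]. Row 1 gives 9·v1 + 9·v2 = 0, so take v_1 = [1, -1]^T.
λ = -2: A - (-2)I = [[6, 9], [-6, -9]]. Row 1 gives 6·v1 + 9·v2 = 0, so take v_2 = [-3, 2]^T.
V = [v_1 v_2] = [[1, -3], [-1, 2]] has det V = -1, so V^{-1} = adj(V)/det V = [[-2, -3], [-1, -1]].
Modal coordinates z(0) = V^{-1} x(0): (-2)·(-2) + (-3)·(-2) = 10; (-1)·(-2) + (-1)·(-2) = 4; so z(0) = [10, 4]^T.
x_2(t) = Σ_i (v_i)_2 · z_i(0) · e^{λ_i t} (row 2 of V times the modal terms).
x_2(1.0) = (-1)·10·e^{-5·1.0} + 2·4·e^{-2·1.0} = (-10)·0.006738 + 8·0.135335 = 1.0153.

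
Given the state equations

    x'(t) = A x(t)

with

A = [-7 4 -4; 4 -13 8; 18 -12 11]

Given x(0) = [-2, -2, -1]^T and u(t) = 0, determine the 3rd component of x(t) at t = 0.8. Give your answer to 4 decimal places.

-15.0562

det(sI - A) = s^3 - (tr A)s^2 + (M11 + M22 + M33)s - det A, where Mii is the 2×2 principal minor of A obtained by deleting row i and column i.
tr A = (-7) + (-13) + 11 = -9; M11 = (-13)·11 - 8·(-12) = -143 - (-96) = -47; M22 = (-7)·11 - (-4)·18 = -77 - (-72) = -5; M33 = (-7)·(-13) - 4·4 = 91 - 16 = 75; sum of minors = 23.
det A = (-7)·((-13)·11 - 8·(-12)) - 4·(4·11 - 8·18) + (-4)·(4·(-12) - (-13)·18) = (-7)·(-47) - 4·(-100) + (-4)·186 = -15.
So p(s) = det(sI - A) = s^3 + 9s^2 + 23s + 15.
Rational-root test: any integer root divides 15. Testing small divisors, s = -1 works: p(-1) = -1 + 9 + (-23) + 15 = 0, so (s + 1) is a factor.
Dividing, p(s) = (s + 1)(s^2 + 8s + 15).
Factor s^2 + 8s + 15: two numbers with sum -8 and product 15 are -3 and -5, so s^2 + 8s + 15 = (s + 3)(s + 5).
Hence p(s) = (s + 1) (s + 3) (s + 5), with roots -5, -3, -1.
The eigenvalues -5, -3, -1 are distinct and real, so A is diagonalisable and x(t) = e^{At} x(0) = V diag(e^{λ_i t}) V^{-1} x(0), where the columns of V are the eigenvectors.
λ = -5: A - (-5)I = [[-2, 4, -4], [4, -8, 8], [18, -12, 16]]. v must be orthogonal to every row; (row 1) × (row 3) = [16, -40, -48], so take v_1 = [-2, 5, 6]^T.
λ = -3: A - (-3)I = [[-4, 4, -4], [4, -10, 8], [18, -12, 14]]. v must be orthogonal to every row; (row 1) × (row 2) = [-8, 16, 24], so take v_2 = [1, -2, -3]^T.
λ = -1: A - (-1)I = [[-6, 4, -4], [4, -12, 8], [18, -12, 12]]. v must be orthogonal to every row; (row 1) × (row 2) = [-16, 32, 56], so take v_3 = [-2, 4, 7]^T.
V = [v_1 v_2 v_3] = [[-2, 1, -2], [5, -2, 4], [6, -3, 7]] has det V = -1, so V^{-1} = adj(V)/det V = [[2, 1, 0], [11, 2, 2], [3, 0, 1]].
Modal coordinates z(0) = V^{-1} x(0): 2·(-2) + 1·(-2) + 0·(-1) = -6; 11·(-2) + 2·(-2) + 2·(-1) = -28; 3·(-2) + 0·(-2) + 1·(-1) = -7; so z(0) = [-6, -28, -7]^T.
x_3(t) = Σ_i (v_i)_3 · z_i(0) · e^{λ_i t} (row 3 of V times the modal terms).
x_3(0.8) = 6·(-6)·e^{-5·0.8} + (-3)·(-28)·e^{-3·0.8} + 7·(-7)·e^{-1·0.8} = (-36)·0.018316 + 84·0.090718 + (-49)·0.449329 = -15.0562.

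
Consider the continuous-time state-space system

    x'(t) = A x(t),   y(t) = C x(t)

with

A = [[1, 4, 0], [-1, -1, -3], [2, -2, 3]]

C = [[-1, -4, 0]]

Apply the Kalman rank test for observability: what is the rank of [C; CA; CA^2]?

3

CA = [[3, 0, 12]]
CA^2 = [[27, -12, 36]]
Observability matrix O = [C; CA; CA^2] = [[-1, -4, 0], [3, 0, 12], [27, -12, 36]]
det(O) = (-1)·(0·36 - 12·(-12)) - (-4)·(3·36 - 12·27) + 0·(3·(-12) - 0·27) = (-1)·144 - (-4)·(-216) + 0·(-36) = -1008 ≠ 0, so rank(O) = 3.
rank(O) = 3 = n, so the pair (A, C) is completely observable.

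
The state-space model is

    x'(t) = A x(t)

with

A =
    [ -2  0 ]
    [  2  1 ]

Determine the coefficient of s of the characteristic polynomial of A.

1

For a 2×2 matrix, det(sI - A) = s^2 - (tr A)s + det A.
tr A = -1, det A = -2.
So p(s) = s^2 + s - 2.
The coefficient of s is 1.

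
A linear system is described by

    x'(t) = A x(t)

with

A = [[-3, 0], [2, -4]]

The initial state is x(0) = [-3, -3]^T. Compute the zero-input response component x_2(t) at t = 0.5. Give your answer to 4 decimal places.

-0.9328

det(sI - A) = s^2 - (tr A)s + det A, with tr A = (-3) + (-4) = -7 and det A = (-3)·(-4) - 0·2 = 12 - 0 = 12.
So p(s) = det(sI - A) = s^2 + 7s + 12.
Factor s^2 + 7s + 12: two numbers with sum -7 and product 12 are -3 and -4, so s^2 + 7s + 12 = (s + 3)(s + 4).
Hence p(s) = (s + 3) (s + 4), with roots -4, -3.
The eigenvalues -4, -3 are distinct and real, so A is diagonalisable and x(t) = e^{At} x(0) = V diag(e^{λ_i t}) V^{-1} x(0), where the columns of V are the eigenvectors.
λ = -4: A - (-4)I = [[1, 0], [2, 0]]. Row 1 gives 1·v1 + 0·v2 = 0, so take v_1 = [0, 1]^T.
λ = -3: A - (-3)I = [[0, 0], [2, -1]]. Row 2 gives 2·v1 + (-1)·v2 = 0, so take v_2 = [1, 2]^T.
V = [v_1 v_2] = [[0, 1], [1, 2]] has det V = -1, so V^{-1} = adj(V)/det V = [[-2, 1], [1, 0]].
Modal coordinates z(0) = V^{-1} x(0): (-2)·(-3) + 1·(-3) = 3; 1·(-3) + 0·(-3) = -3; so z(0) = [3, -3]^T.
x_2(t) = Σ_i (v_i)_2 · z_i(0) · e^{λ_i t} (row 2 of V times the modal terms).
x_2(0.5) = 1·3·e^{-4·0.5} + 2·(-3)·e^{-3·0.5} = 3·0.135335 + (-6)·0.223130 = -0.9328.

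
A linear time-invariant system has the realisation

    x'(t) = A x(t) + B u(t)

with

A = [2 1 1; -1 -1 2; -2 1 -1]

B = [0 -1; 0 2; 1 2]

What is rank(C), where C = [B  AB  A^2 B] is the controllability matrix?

AB = [[1, 2], [2, 3], [-1, 2]]
A^2B = [[3, 9], [-5, -1], [1, -3]]
Controllability matrix C = [B  AB  A^2B] = [[0, -1, 1, 2, 3, 9], [0, 2, 2, 3, -5, -1], [1, 2, -1, 2, 1, -3]]
Take the 3×3 submatrix of C formed by columns 1, 2, 3: [[0, -1, 1], [0, 2, 2], [1, 2, -1]]. Its determinant is 0·(2·(-1) - 2·2) - (-1)·(0·(-1) - 2·1) + 1·(0·2 - 2·1) = 0·(-6) - (-1)·(-2) + 1·(-2) = -4 ≠ 0.
So rank(C) ≥ 3; since C has 3 rows, rank(C) = 3.
rank(C) = 3 = n, so the pair (A, B) is completely controllable.

3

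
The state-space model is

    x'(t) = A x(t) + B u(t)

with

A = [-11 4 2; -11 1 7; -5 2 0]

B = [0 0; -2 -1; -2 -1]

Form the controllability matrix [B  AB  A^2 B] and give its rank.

2

AB = [[-12, -6], [-16, -8], [-4, -2]]
A^2B = [[60, 30], [88, 44], [28, 14]]
Controllability matrix C = [B  AB  A^2B] = [[0, 0, -12, -6, 60, 30], [-2, -1, -16, -8, 88, 44], [-2, -1, -4, -2, 28, 14]]
The rows r1, r2, r3 of C are linearly dependent: r1 - r2 + r3 = 0 (check each entry), so rank(C) ≤ 2.
The 2×2 minor from rows 1, 2, columns 1, 3 is 0·(-16) - (-12)·(-2) = 0 - 24 = -24 ≠ 0, so rank(C) = 2.
rank(C) = 2 < n = 3, so the pair (A, B) is not completely controllable.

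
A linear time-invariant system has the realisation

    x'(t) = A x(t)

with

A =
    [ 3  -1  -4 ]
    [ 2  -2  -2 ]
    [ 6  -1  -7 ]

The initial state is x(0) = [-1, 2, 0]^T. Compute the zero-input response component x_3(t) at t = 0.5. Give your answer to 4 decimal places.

-1.5336

det(sI - A) = s^3 - (tr A)s^2 + (M11 + M22 + M33)s - det A, where Mii is the 2×2 principal minor of A obtained by deleting row i and column i.
tr A = 3 + (-2) + (-7) = -6; M11 = (-2)·(-7) - (-2)·(-1) = 14 - 2 = 12; M22 = 3·(-7) - (-4)·6 = -21 - (-24) = 3; M33 = 3·(-2) - (-1)·2 = -6 - (-2) = -4; sum of minors = 11.
det A = 3·((-2)·(-7) - (-2)·(-1)) - (-1)·(2·(-7) - (-2)·6) + (-4)·(2·(-1) - (-2)·6) = 3·12 - (-1)·(-2) + (-4)·10 = -6.
So p(s) = det(sI - A) = s^3 + 6s^2 + 11s + 6.
Rational-root test: any integer root divides 6. Testing small divisors, s = -1 works: p(-1) = -1 + 6 + (-11) + 6 = 0, so (s + 1) is a factor.
Dividing, p(s) = (s + 1)(s^2 + 5s + 6).
Factor s^2 + 5s + 6: two numbers with sum -5 and product 6 are -2 and -3, so s^2 + 5s + 6 = (s + 2)(s + 3).
Hence p(s) = (s + 1) (s + 2) (s + 3), with roots -3, -2, -1.
The eigenvalues -3, -2, -1 are distinct and real, so A is diagonalisable and x(t) = e^{At} x(0) = V diag(e^{λ_i t}) V^{-1} x(0), where the columns of V are the eigenvectors.
λ = -3: A - (-3)I = [[6, -1, -4], [2, 1, -2], [6, -1, -4]]. v must be orthogonal to every row; (row 1) × (row 2) = [6, 4, 8], so take v_1 = [-3, -2, -4]^T.
λ = -2: A - (-2)I = [[5, -1, -4], [2, 0, -2], [6, -1, -5]]. v must be orthogonal to every row; (row 1) × (row 2) = [2, 2, 2], so take v_2 = [1, 1, 1]^T.
λ = -1: A - (-1)I = [[4, -1, -4], [2, -1, -2], [6, -1, -6]]. v must be orthogonal to every row; (row 1) × (row 2) = [-2, 0, -2], so take v_3 = [1, 0, 1]^T.
V = [v_1 v_2 v_3] = [[-3, 1, 1], [-2, 1, 0], [-4, 1, 1]] has det V = 1, so V^{-1} = adj(V)/det V = [[1, 0, -1], [2, 1, -2], [2, -1, -1]].
Modal coordinates z(0) = V^{-1} x(0): 1·(-1) + 0·2 + (-1)·0 = -1; 2·(-1) + 1·2 + (-2)·0 = 0; 2·(-1) + (-1)·2 + (-1)·0 = -4; so z(0) = [-1, 0, -4]^T.
x_3(t) = Σ_i (v_i)_3 · z_i(0) · e^{λ_i t} (row 3 of V times the modal terms).
x_3(0.5) = (-4)·(-1)·e^{-3·0.5} + 1·0·e^{-2·0.5} + 1·(-4)·e^{-1·0.5} = 4·0.223130 + 0·0.367879 + (-4)·0.606531 = -1.5336.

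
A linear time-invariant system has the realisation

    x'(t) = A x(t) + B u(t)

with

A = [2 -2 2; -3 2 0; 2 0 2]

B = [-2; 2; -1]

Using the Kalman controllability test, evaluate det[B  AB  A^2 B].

AB = [[-10], [10], [-6]]
A^2B = [[-52], [50], [-32]]
Controllability matrix C = [B  AB  A^2B] = [[-2, -10, -52], [2, 10, 50], [-1, -6, -32]]
Expanding along the first row, det(C) = (-2)·(10·(-32) - 50·(-6)) - (-10)·(2·(-32) - 50·(-1)) + (-52)·(2·(-6) - 10·(-1)) = (-2)·(-20) - (-10)·(-14) + (-52)·(-2) = 4
Since det(C) ≠ 0, rank(C) = 3 and the system is completely controllable.

4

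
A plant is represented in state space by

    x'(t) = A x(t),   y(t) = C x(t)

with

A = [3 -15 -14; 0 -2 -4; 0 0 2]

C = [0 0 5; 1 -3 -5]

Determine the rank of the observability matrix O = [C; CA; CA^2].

2

CA = [[0, 0, 10], [3, -9, -12]]
CA^2 = [[0, 0, 20], [9, -27, -30]]
Observability matrix O = [C; CA; CA^2] = [[0, 0, 5], [1, -3, -5], [0, 0, 10], [3, -9, -12], [0, 0, 20], [9, -27, -30]]
The columns c1, c2, c3 of O are linearly dependent: 3·c1 + c2 = 0 (check each entry), so rank(O) ≤ 2.
The 2×2 minor from rows 1, 2, columns 1, 3 is 0·(-5) - 5·1 = 0 - 5 = -5 ≠ 0, so rank(O) = 2.
rank(O) = 2 < n = 3, so the pair (A, C) is not completely observable.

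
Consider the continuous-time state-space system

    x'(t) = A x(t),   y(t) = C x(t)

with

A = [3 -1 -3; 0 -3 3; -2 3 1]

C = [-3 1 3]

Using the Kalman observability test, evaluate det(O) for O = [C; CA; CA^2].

-144

CA = [[-15, 9, 15]]
CA^2 = [[-75, 33, 87]]
Observability matrix O = [C; CA; CA^2] = [[-3, 1, 3], [-15, 9, 15], [-75, 33, 87]]
Expanding along the first row, det(O) = (-3)·(9·87 - 15·33) - 1·((-15)·87 - 15·(-75)) + 3·((-15)·33 - 9·(-75)) = (-3)·288 - 1·(-180) + 3·180 = -144
Since det(O) ≠ 0, rank(O) = 3 and the system is completely observable.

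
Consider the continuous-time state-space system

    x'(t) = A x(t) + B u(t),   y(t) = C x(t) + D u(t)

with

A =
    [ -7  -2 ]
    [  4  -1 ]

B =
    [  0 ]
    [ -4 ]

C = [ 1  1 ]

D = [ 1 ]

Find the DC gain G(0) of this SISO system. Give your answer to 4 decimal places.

G(0) = C(-A)^{-1}B + D = -C A^{-1} B + D.
det A = 15, so A^{-1} = (1/15)·adj(A) = [[-1/15, 2/15], [-4/15, -7/15]]
A^{-1} B = [-8/15, 28/15]^T
C A^{-1} B = 4/3
G(0) = D - C A^{-1} B = 1 - (4/3) = -1/3 ≈ -0.3333

-0.3333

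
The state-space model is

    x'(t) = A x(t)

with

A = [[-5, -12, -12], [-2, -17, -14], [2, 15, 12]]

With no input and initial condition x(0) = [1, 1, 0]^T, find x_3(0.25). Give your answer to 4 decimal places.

1.8685

det(sI - A) = s^3 - (tr A)s^2 + (M11 + M22 + M33)s - det A, where Mii is the 2×2 principal minor of A obtained by deleting row i and column i.
tr A = (-5) + (-17) + 12 = -10; M11 = (-17)·12 - (-14)·15 = -204 - (-210) = 6; M22 = (-5)·12 - (-12)·2 = -60 - (-24) = -36; M33 = (-5)·(-17) - (-12)·(-2) = 85 - 24 = 61; sum of minors = 31.
det A = (-5)·((-17)·12 - (-14)·15) - (-12)·((-2)·12 - (-14)·2) + (-12)·((-2)·15 - (-17)·2) = (-5)·6 - (-12)·4 + (-12)·4 = -30.
So p(s) = det(sI - A) = s^3 + 10s^2 + 31s + 30.
Rational-root test: any integer root divides 30. Testing small divisors, s = -2 works: p(-2) = -8 + 40 + (-62) + 30 = 0, so (s + 2) is a factor.
Dividing, p(s) = (s + 2)(s^2 + 8s + 15).
Factor s^2 + 8s + 15: two numbers with sum -8 and product 15 are -3 and -5, so s^2 + 8s + 15 = (s + 3)(s + 5).
Hence p(s) = (s + 2) (s + 3) (s + 5), with roots -5, -3, -2.
The eigenvalues -5, -3, -2 are distinct and real, so A is diagonalisable and x(t) = e^{At} x(0) = V diag(e^{λ_i t}) V^{-1} x(0), where the columns of V are the eigenvectors.
λ = -5: A - (-5)I = [[0, -12, -12], [-2, -12, -14], [2, 15, 17]]. v must be orthogonal to every row; (row 1) × (row 2) = [24, 24, -24], so take v_1 = [1, 1, -1]^T.
λ = -3: A - (-3)I = [[-2, -12, -12], [-2, -14, -14], [2, 15, 15]]. v must be orthogonal to every row; (row 1) × (row 2) = [0, -4, 4], so take v_2 = [0, 1, -1]^T.
λ = -2: A - (-2)I = [[-3, -12, -12], [-2, -15, -14], [2, 15, 14]]. v must be orthogonal to every row; (row 1) × (row 2) = [-12, -18, 21], so take v_3 = [-4, -6, 7]^T.
V = [v_1 v_2 v_3] = [[1, 0, -4], [1, 1, -6], [-1, -1, 7]] has det V = 1, so V^{-1} = adj(V)/det V = [[1, 4, 4], [-1, 3, 2], [0, 1, 1]].
Modal coordinates z(0) = V^{-1} x(0): 1·1 + 4·1 + 4·0 = 5; (-1)·1 + 3·1 + 2·0 = 2; 0·1 + 1·1 + 1·0 = 1; so z(0) = [5, 2, 1]^T.
x_3(t) = Σ_i (v_i)_3 · z_i(0) · e^{λ_i t} (row 3 of V times the modal terms).
x_3(0.25) = (-1)·5·e^{-5·0.25} + (-1)·2·e^{-3·0.25} + 7·1·e^{-2·0.25} = (-5)·0.286505 + (-2)·0.472367 + 7·0.606531 = 1.8685.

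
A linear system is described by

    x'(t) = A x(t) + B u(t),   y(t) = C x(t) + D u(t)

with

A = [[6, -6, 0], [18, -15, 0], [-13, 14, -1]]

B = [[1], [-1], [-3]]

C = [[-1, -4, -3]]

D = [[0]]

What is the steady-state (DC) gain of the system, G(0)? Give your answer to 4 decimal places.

-8.0000

G(0) = C(-A)^{-1}B + D = -C A^{-1} B + D.
det A = -18, so A^{-1} = (1/-18)·adj(A) = [[-5/6, 1/3, 0], [-1, 1/3, 0], [-19/6, 1/3, -1]]
A^{-1} B = [-7/6, -4/3, -1/2]^T
C A^{-1} B = 8
G(0) = D - C A^{-1} B = 0 - (8) = -8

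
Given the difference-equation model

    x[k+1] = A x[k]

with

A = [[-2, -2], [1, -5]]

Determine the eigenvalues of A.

-4, -3

det(zI - A) = z^2 - (tr A)z + det A, with tr A = (-2) + (-5) = -7 and det A = (-2)·(-5) - (-2)·1 = 10 - (-2) = 12.
So p(z) = det(zI - A) = z^2 + 7z + 12.
Factor z^2 + 7z + 12: two numbers with sum -7 and product 12 are -3 and -4, so z^2 + 7z + 12 = (z + 3)(z + 4).
Hence p(z) = (z + 3) (z + 4), with roots -4, -3.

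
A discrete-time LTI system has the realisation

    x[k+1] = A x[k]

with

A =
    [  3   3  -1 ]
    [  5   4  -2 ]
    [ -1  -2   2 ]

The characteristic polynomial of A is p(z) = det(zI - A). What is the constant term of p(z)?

Expand det(zI - A) for the 3×3 matrix.
p(z) = z^3 - 9z^2 + 6z + 6.
(Check: constant term = det(-A) = (-1)^3 det A = 6; coefficient of z^2 = -tr A = -9.)
The constant term is 6.

6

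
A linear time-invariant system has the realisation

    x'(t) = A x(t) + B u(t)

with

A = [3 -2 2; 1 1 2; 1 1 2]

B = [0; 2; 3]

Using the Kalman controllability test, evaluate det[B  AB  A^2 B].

4

AB = [[2], [8], [8]]
A^2B = [[6], [26], [26]]
Controllability matrix C = [B  AB  A^2B] = [[0, 2, 6], [2, 8, 26], [3, 8, 26]]
Expanding along the first row, det(C) = 0·(8·26 - 26·8) - 2·(2·26 - 26·3) + 6·(2·8 - 8·3) = 0·0 - 2·(-26) + 6·(-8) = 4
Since det(C) ≠ 0, rank(C) = 3 and the system is completely controllable.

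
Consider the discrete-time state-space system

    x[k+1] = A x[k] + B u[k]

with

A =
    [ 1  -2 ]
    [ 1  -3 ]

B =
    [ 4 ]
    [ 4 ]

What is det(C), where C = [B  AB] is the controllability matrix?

AB = [[-4], [-8]]
Controllability matrix C = [B  AB] = [[4, -4], [4, -8]]
det(C) = 4·(-8) - (-4)·4 = -32 - (-16) = -16
Since det(C) ≠ 0, rank(C) = 2 and the system is completely controllable.

-16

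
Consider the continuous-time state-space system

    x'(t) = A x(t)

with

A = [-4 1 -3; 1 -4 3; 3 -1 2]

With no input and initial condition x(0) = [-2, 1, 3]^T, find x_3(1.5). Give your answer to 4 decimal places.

0.8814

det(sI - A) = s^3 - (tr A)s^2 + (M11 + M22 + M33)s - det A, where Mii is the 2×2 principal minor of A obtained by deleting row i and column i.
tr A = (-4) + (-4) + 2 = -6; M11 = (-4)·2 - 3·(-1) = -8 - (-3) = -5; M22 = (-4)·2 - (-3)·3 = -8 - (-9) = 1; M33 = (-4)·(-4) - 1·1 = 16 - 1 = 15; sum of minors = 11.
det A = (-4)·((-4)·2 - 3·(-1)) - 1·(1·2 - 3·3) + (-3)·(1·(-1) - (-4)·3) = (-4)·(-5) - 1·(-7) + (-3)·11 = -6.
So p(s) = det(sI - A) = s^3 + 6s^2 + 11s + 6.
Rational-root test: any integer root divides 6. Testing small divisors, s = -1 works: p(-1) = -1 + 6 + (-11) + 6 = 0, so (s + 1) is a factor.
Dividing, p(s) = (s + 1)(s^2 + 5s + 6).
Factor s^2 + 5s + 6: two numbers with sum -5 and product 6 are -2 and -3, so s^2 + 5s + 6 = (s + 2)(s + 3).
Hence p(s) = (s + 1) (s + 2) (s + 3), with roots -3, -2, -1.
The eigenvalues -3, -2, -1 are distinct and real, so A is diagonalisable and x(t) = e^{At} x(0) = V diag(e^{λ_i t}) V^{-1} x(0), where the columns of V are the eigenvectors.
λ = -3: A - (-3)I = [[-1, 1, -3], [1, -1, 3], [3, -1, 5]]. v must be orthogonal to every row; (row 1) × (row 3) = [2, -4, -2], so take v_1 = [-1, 2, 1]^T.
λ = -2: A - (-2)I = [[-2, 1, -3], [1, -2, 3], [3, -1, 4]]. v must be orthogonal to every row; (row 1) × (row 2) = [-3, 3, 3], so take v_2 = [-1, 1, 1]^T.
λ = -1: A - (-1)I = [[-3, 1, -3], [1, -3, 3], [3, -1, 3]]. v must be orthogonal to every row; (row 1) × (row 2) = [-6, 6, 8], so take v_3 = [-3, 3, 4]^T.
V = [v_1 v_2 v_3] = [[-1, -1, -3], [2, 1, 3], [1, 1, 4]] has det V = 1, so V^{-1} = adj(V)/det V = [[1, 1, 0], [-5, -1, -3], [1, 0, 1]].
Modal coordinates z(0) = V^{-1} x(0): 1·(-2) + 1·1 + 0·3 = -1; (-5)·(-2) + (-1)·1 + (-3)·3 = 0; 1·(-2) + 0·1 + 1·3 = 1; so z(0) = [-1, 0, 1]^T.
x_3(t) = Σ_i (v_i)_3 · z_i(0) · e^{λ_i t} (row 3 of V times the modal terms).
x_3(1.5) = 1·(-1)·e^{-3·1.5} + 1·0·e^{-2·1.5} + 4·1·e^{-1·1.5} = (-1)·0.011109 + 0·0.049787 + 4·0.223130 = 0.8814.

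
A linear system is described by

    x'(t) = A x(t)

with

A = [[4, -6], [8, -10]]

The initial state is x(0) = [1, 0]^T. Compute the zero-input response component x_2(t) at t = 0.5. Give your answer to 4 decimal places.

0.9302

det(sI - A) = s^2 - (tr A)s + det A, with tr A = 4 + (-10) = -6 and det A = 4·(-10) - (-6)·8 = -40 - (-48) = 8.
So p(s) = det(sI - A) = s^2 + 6s + 8.
Factor s^2 + 6s + 8: two numbers with sum -6 and product 8 are -2 and -4, so s^2 + 6s + 8 = (s + 2)(s + 4).
Hence p(s) = (s + 2) (s + 4), with roots -4, -2.
The eigenvalues -4, -2 are distinct and real, so A is diagonalisable and x(t) = e^{At} x(0) = V diag(e^{λ_i t}) V^{-1} x(0), where the columns of V are the eigenvectors.
λ = -4: A - (-4)I = [[8, -6], [8, -6]]. Row 1 gives 8·v1 + (-6)·v2 = 0, so take v_1 = [-3, -4]^T.
λ = -2: A - (-2)I = [[6, -6], [8, -8]]. Row 1 gives 6·v1 + (-6)·v2 = 0, so take v_2 = [1, 1]^T.
V = [v_1 v_2] = [[-3, 1], [-4, 1]] has det V = 1, so V^{-1} = adj(V)/det V = [[1, -1], [4, -3]].
Modal coordinates z(0) = V^{-1} x(0): 1·1 + (-1)·0 = 1; 4·1 + (-3)·0 = 4; so z(0) = [1, 4]^T.
x_2(t) = Σ_i (v_i)_2 · z_i(0) · e^{λ_i t} (row 2 of V times the modal terms).
x_2(0.5) = (-4)·1·e^{-4·0.5} + 1·4·e^{-2·0.5} = (-4)·0.135335 + 4·0.367879 = 0.9302.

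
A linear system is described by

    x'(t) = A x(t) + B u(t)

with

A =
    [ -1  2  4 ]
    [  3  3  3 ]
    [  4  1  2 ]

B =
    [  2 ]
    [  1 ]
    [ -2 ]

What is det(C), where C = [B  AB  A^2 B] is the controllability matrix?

AB = [[-8], [3], [5]]
A^2B = [[34], [0], [-19]]
Controllability matrix C = [B  AB  A^2B] = [[2, -8, 34], [1, 3, 0], [-2, 5, -19]]
Expanding along the first row, det(C) = 2·(3·(-19) - 0·5) - (-8)·(1·(-19) - 0·(-2)) + 34·(1·5 - 3·(-2)) = 2·(-57) - (-8)·(-19) + 34·11 = 108
Since det(C) ≠ 0, rank(C) = 3 and the system is completely controllable.

108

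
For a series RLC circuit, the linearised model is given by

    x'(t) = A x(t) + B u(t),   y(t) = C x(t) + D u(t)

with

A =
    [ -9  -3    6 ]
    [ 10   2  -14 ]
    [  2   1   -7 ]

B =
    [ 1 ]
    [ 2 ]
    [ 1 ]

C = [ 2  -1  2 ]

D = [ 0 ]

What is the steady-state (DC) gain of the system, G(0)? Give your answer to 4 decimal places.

G(0) = C(-A)^{-1}B + D = -C A^{-1} B + D.
det A = -90, so A^{-1} = (1/-90)·adj(A) = [[0, 1/6, -1/3], [-7/15, -17/30, 11/15], [-1/15, -1/30, -2/15]]
A^{-1} B = [0, -13/15, -4/15]^T
C A^{-1} B = 1/3
G(0) = D - C A^{-1} B = 0 - (1/3) = -1/3 ≈ -0.3333

-0.3333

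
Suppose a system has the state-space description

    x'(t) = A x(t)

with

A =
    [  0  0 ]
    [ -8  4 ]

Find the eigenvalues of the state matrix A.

det(sI - A) = s^2 - (tr A)s + det A, with tr A = 0 + 4 = 4 and det A = 0·4 - 0·(-8) = 0 - 0 = 0.
So p(s) = det(sI - A) = s^2 - 4s.
Factor s^2 - 4s: two numbers with sum 4 and product 0 are 4 and 0, so s^2 - 4s = s(s - 4).
Hence p(s) = s (s - 4), with roots 0, 4.
At least one eigenvalue has non-negative real part, so the system is not asymptotically stable.

0, 4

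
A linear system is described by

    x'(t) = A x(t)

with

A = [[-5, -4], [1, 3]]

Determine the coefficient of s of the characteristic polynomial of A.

2

For a 2×2 matrix, det(sI - A) = s^2 - (tr A)s + det A.
tr A = -2, det A = -11.
So p(s) = s^2 + 2s - 11.
The coefficient of s is 2.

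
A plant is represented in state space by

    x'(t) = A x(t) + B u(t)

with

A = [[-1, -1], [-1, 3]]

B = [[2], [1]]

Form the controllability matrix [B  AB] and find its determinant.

AB = [[-3], [1]]
Controllability matrix C = [B  AB] = [[2, -3], [1, 1]]
det(C) = 2·1 - (-3)·1 = 2 - (-3) = 5
Since det(C) ≠ 0, rank(C) = 2 and the system is completely controllable.

5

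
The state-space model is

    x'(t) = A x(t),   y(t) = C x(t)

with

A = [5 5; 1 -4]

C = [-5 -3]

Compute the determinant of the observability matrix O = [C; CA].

-19

CA = [[-28, -13]]
Observability matrix O = [C; CA] = [[-5, -3], [-28, -13]]
det(O) = (-5)·(-13) - (-3)·(-28) = 65 - 84 = -19
Since det(O) ≠ 0, rank(O) = 2 and the system is completely observable.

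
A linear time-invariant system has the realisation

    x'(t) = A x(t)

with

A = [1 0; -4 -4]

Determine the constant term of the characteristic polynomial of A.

For a 2×2 matrix, det(sI - A) = s^2 - (tr A)s + det A.
tr A = -3, det A = -4.
So p(s) = s^2 + 3s - 4.
The constant term is -4.

-4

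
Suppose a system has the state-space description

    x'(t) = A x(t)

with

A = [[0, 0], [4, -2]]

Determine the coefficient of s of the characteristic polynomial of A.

2

For a 2×2 matrix, det(sI - A) = s^2 - (tr A)s + det A.
tr A = -2, det A = 0.
So p(s) = s^2 + 2s.
The coefficient of s is 2.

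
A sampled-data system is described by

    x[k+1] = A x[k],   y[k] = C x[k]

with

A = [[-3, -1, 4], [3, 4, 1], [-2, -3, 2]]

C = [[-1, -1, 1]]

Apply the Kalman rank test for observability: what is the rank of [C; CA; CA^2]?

CA = [[-2, -6, -3]]
CA^2 = [[-6, -13, -20]]
Observability matrix O = [C; CA; CA^2] = [[-1, -1, 1], [-2, -6, -3], [-6, -13, -20]]
det(O) = (-1)·((-6)·(-20) - (-3)·(-13)) - (-1)·((-2)·(-20) - (-3)·(-6)) + 1·((-2)·(-13) - (-6)·(-6)) = (-1)·81 - (-1)·22 + 1·(-10) = -69 ≠ 0, so rank(O) = 3.
rank(O) = 3 = n, so the pair (A, C) is completely observable.

3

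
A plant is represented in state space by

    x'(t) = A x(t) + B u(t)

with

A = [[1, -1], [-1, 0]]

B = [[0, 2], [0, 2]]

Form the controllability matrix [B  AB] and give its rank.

2

AB = [[0, 0], [0, -2]]
Controllability matrix C = [B  AB] = [[0, 2, 0, 0], [0, 2, 0, -2]]
Take the 2×2 submatrix of C formed by columns 2, 4: [[2, 0], [2, -2]]. Its determinant is 2·(-2) - 0·2 = -4 - 0 = -4 ≠ 0.
So rank(C) ≥ 2; since C has 2 rows, rank(C) = 2.
rank(C) = 2 = n, so the pair (A, B) is completely controllable.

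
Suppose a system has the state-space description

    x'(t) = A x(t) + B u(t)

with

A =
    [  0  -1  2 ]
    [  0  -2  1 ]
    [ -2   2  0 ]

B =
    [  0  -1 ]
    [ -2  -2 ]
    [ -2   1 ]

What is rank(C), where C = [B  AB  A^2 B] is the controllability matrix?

3

AB = [[-2, 4], [2, 5], [-4, -2]]
A^2B = [[-10, -9], [-8, -12], [8, 2]]
Controllability matrix C = [B  AB  A^2B] = [[0, -1, -2, 4, -10, -9], [-2, -2, 2, 5, -8, -12], [-2, 1, -4, -2, 8, 2]]
Take the 3×3 submatrix of C formed by columns 1, 2, 3: [[0, -1, -2], [-2, -2, 2], [-2, 1, -4]]. Its determinant is 0·((-2)·(-4) - 2·1) - (-1)·((-2)·(-4) - 2·(-2)) + (-2)·((-2)·1 - (-2)·(-2)) = 0·6 - (-1)·12 + (-2)·(-6) = 24 ≠ 0.
So rank(C) ≥ 3; since C has 3 rows, rank(C) = 3.
rank(C) = 3 = n, so the pair (A, B) is completely controllable.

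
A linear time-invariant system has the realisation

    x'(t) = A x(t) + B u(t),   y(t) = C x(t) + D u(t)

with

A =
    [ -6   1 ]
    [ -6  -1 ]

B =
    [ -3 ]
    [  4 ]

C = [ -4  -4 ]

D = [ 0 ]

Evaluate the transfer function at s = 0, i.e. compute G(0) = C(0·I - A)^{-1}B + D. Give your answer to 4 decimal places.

G(0) = C(-A)^{-1}B + D = -C A^{-1} B + D.
det A = 12, so A^{-1} = (1/12)·adj(A) = [[-1/12, -1/12], [1/2, -1/2]]
A^{-1} B = [-1/12, -7/2]^T
C A^{-1} B = 43/3
G(0) = D - C A^{-1} B = 0 - (43/3) = -43/3 ≈ -14.3333

-14.3333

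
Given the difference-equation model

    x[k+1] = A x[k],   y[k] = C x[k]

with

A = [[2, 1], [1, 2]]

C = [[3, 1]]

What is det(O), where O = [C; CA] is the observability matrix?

8

CA = [[7, 5]]
Observability matrix O = [C; CA] = [[3, 1], [7, 5]]
det(O) = 3·5 - 1·7 = 15 - 7 = 8
Since det(O) ≠ 0, rank(O) = 2 and the system is completely observable.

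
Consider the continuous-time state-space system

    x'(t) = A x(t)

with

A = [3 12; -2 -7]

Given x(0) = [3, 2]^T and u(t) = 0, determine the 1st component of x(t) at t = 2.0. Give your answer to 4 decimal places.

det(sI - A) = s^2 - (tr A)s + det A, with tr A = 3 + (-7) = -4 and det A = 3·(-7) - 12·(-2) = -21 - (-24) = 3.
So p(s) = det(sI - A) = s^2 + 4s + 3.
Factor s^2 + 4s + 3: two numbers with sum -4 and product 3 are -1 and -3, so s^2 + 4s + 3 = (s + 1)(s + 3).
Hence p(s) = (s + 1) (s + 3), with roots -3, -1.
The eigenvalues -3, -1 are distinct and real, so A is diagonalisable and x(t) = e^{At} x(0) = V diag(e^{λ_i t}) V^{-1} x(0), where the columns of V are the eigenvectors.
λ = -3: A - (-3)I = [[6, 12], [-2, -4]]. Row 1 gives 6·v1 + 12·v2 = 0, so take v_1 = [-2, 1]^T.
λ = -1: A - (-1)I = [[4, 12], [-2, -6]]. Row 1 gives 4·v1 + 12·v2 = 0, so take v_2 = [3, -1]^T.
V = [v_1 v_2] = [[-2, 3], [1, -1]] has det V = -1, so V^{-1} = adj(V)/det V = [[1, 3], [1, 2]].
Modal coordinates z(0) = V^{-1} x(0): 1·3 + 3·2 = 9; 1·3 + 2·2 = 7; so z(0) = [9, 7]^T.
x_1(t) = Σ_i (v_i)_1 · z_i(0) · e^{λ_i t} (row 1 of V times the modal terms).
x_1(2.0) = (-2)·9·e^{-3·2.0} + 3·7·e^{-1·2.0} = (-18)·0.002479 + 21·0.135335 = 2.7974.

2.7974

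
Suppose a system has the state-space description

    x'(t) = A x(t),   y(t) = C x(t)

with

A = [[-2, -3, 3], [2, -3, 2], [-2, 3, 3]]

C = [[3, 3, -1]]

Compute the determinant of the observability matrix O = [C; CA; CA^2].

-4584

CA = [[2, -21, 12]]
CA^2 = [[-70, 93, 0]]
Observability matrix O = [C; CA; CA^2] = [[3, 3, -1], [2, -21, 12], [-70, 93, 0]]
Expanding along the first row, det(O) = 3·((-21)·0 - 12·93) - 3·(2·0 - 12·(-70)) + (-1)·(2·93 - (-21)·(-70)) = 3·(-1116) - 3·840 + (-1)·(-1284) = -4584
Since det(O) ≠ 0, rank(O) = 3 and the system is completely observable.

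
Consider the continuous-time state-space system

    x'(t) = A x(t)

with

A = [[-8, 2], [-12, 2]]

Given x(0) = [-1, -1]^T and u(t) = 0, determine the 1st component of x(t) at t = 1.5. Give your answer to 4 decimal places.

0.0448

det(sI - A) = s^2 - (tr A)s + det A, with tr A = (-8) + 2 = -6 and det A = (-8)·2 - 2·(-12) = -16 - (-24) = 8.
So p(s) = det(sI - A) = s^2 + 6s + 8.
Factor s^2 + 6s + 8: two numbers with sum -6 and product 8 are -2 and -4, so s^2 + 6s + 8 = (s + 2)(s + 4).
Hence p(s) = (s + 2) (s + 4), with roots -4, -2.
The eigenvalues -4, -2 are distinct and real, so A is diagonalisable and x(t) = e^{At} x(0) = V diag(e^{λ_i t}) V^{-1} x(0), where the columns of V are the eigenvectors.
λ = -4: A - (-4)I = [[-4, 2], [-12, 6]]. Row 1 gives (-4)·v1 + 2·v2 = 0, so take v_1 = [1, 2]^T.
λ = -2: A - (-2)I = [[-6, 2], [-12, 4]]. Row 1 gives (-6)·v1 + 2·v2 = 0, so take v_2 = [-1, -3]^T.
V = [v_1 v_2] = [[1, -1], [2, -3]] has det V = -1, so V^{-1} = adj(V)/det V = [[3, -1], [2, -1]].
Modal coordinates z(0) = V^{-1} x(0): 3·(-1) + (-1)·(-1) = -2; 2·(-1) + (-1)·(-1) = -1; so z(0) = [-2, -1]^T.
x_1(t) = Σ_i (v_i)_1 · z_i(0) · e^{λ_i t} (row 1 of V times the modal terms).
x_1(1.5) = 1·(-2)·e^{-4·1.5} + (-1)·(-1)·e^{-2·1.5} = (-2)·0.002479 + 1·0.049787 = 0.0448.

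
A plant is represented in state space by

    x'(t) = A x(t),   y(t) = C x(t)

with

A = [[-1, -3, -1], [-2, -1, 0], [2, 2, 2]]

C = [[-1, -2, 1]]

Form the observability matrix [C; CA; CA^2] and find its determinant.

CA = [[7, 7, 3]]
CA^2 = [[-15, -22, -1]]
Observability matrix O = [C; CA; CA^2] = [[-1, -2, 1], [7, 7, 3], [-15, -22, -1]]
Expanding along the first row, det(O) = (-1)·(7·(-1) - 3·(-22)) - (-2)·(7·(-1) - 3·(-15)) + 1·(7·(-22) - 7·(-15)) = (-1)·59 - (-2)·38 + 1·(-49) = -32
Since det(O) ≠ 0, rank(O) = 3 and the system is completely observable.

-32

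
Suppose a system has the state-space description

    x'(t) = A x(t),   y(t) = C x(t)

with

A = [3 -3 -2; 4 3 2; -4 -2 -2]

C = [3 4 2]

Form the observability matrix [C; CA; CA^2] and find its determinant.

-58

CA = [[17, -1, -2]]
CA^2 = [[55, -50, -32]]
Observability matrix O = [C; CA; CA^2] = [[3, 4, 2], [17, -1, -2], [55, -50, -32]]
Expanding along the first row, det(O) = 3·((-1)·(-32) - (-2)·(-50)) - 4·(17·(-32) - (-2)·55) + 2·(17·(-50) - (-1)·55) = 3·(-68) - 4·(-434) + 2·(-795) = -58
Since det(O) ≠ 0, rank(O) = 3 and the system is completely observable.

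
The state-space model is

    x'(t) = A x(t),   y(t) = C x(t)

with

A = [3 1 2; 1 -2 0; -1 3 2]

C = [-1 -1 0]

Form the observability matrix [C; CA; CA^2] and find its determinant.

CA = [[-4, 1, -2]]
CA^2 = [[-9, -12, -12]]
Observability matrix O = [C; CA; CA^2] = [[-1, -1, 0], [-4, 1, -2], [-9, -12, -12]]
Expanding along the first row, det(O) = (-1)·(1·(-12) - (-2)·(-12)) - (-1)·((-4)·(-12) - (-2)·(-9)) + 0·((-4)·(-12) - 1·(-9)) = (-1)·(-36) - (-1)·30 + 0·57 = 66
Since det(O) ≠ 0, rank(O) = 3 and the system is completely observable.

66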